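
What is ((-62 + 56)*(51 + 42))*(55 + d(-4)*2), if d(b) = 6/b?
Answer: -29016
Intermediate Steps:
((-62 + 56)*(51 + 42))*(55 + d(-4)*2) = ((-62 + 56)*(51 + 42))*(55 + (6/(-4))*2) = (-6*93)*(55 + (6*(-¼))*2) = -558*(55 - 3/2*2) = -558*(55 - 3) = -558*52 = -29016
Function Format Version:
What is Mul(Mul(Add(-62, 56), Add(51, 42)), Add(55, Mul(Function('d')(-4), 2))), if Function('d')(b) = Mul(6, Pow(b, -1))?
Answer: -29016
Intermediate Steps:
Mul(Mul(Add(-62, 56), Add(51, 42)), Add(55, Mul(Function('d')(-4), 2))) = Mul(Mul(Add(-62, 56), Add(51, 42)), Add(55, Mul(Mul(6, Pow(-4, -1)), 2))) = Mul(Mul(-6, 93), Add(55, Mul(Mul(6, Rational(-1, 4)), 2))) = Mul(-558, Add(55, Mul(Rational(-3, 2), 2))) = Mul(-558, Add(55, -3)) = Mul(-558, 52) = -29016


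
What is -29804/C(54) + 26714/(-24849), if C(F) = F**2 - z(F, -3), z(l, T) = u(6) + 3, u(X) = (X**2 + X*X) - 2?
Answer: -816547498/70645707 ≈ -11.558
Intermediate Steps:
u(X) = -2 + 2*X**2 (u(X) = (X**2 + X**2) - 2 = 2*X**2 - 2 = -2 + 2*X**2)
z(l, T) = 73 (z(l, T) = (-2 + 2*6**2) + 3 = (-2 + 2*36) + 3 = (-2 + 72) + 3 = 70 + 3 = 73)
C(F) = -73 + F**2 (C(F) = F**2 - 1*73 = F**2 - 73 = -73 + F**2)
-29804/C(54) + 26714/(-24849) = -29804/(-73 + 54**2) + 26714/(-24849) = -29804/(-73 + 2916) + 26714*(-1/24849) = -29804/2843 - 26714/24849 = -816547498/70645707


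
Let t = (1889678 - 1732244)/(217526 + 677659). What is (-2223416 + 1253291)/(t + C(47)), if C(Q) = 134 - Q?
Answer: -15235813125/1369097 ≈ -11128.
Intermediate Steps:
t = 2762/15705 (t = 157434/895185 = 157434*(1/895185) = 2762/15705 ≈ 0.17587)
(-2223416 + 1253291)/(t + C(47)) = (-2223416 + 1253291)/(2762/15705 + (134 - 1*47)) = -970125/(2762/15705 + (134 - 47)) = -970125/(2762/15705 + 87) = -970125/1369097/15705 = -970125*15705/1369097 = -15235813125/1369097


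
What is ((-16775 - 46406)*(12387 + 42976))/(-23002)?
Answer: 499698529/3286 ≈ 1.5207e+5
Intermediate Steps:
((-16775 - 46406)*(12387 + 42976))/(-23002) = -63181*55363*(-1/23002) = -3497889703*(-1/23002) = 499698529/3286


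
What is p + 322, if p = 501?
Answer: 823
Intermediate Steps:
p + 322 = 501 + 322 = 823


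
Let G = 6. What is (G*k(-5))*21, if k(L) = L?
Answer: -630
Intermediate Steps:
(G*k(-5))*21 = (6*(-5))*21 = -30*21 = -630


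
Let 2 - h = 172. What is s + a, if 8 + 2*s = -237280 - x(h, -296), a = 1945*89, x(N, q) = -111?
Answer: 109033/2 ≈ 54517.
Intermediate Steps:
h = -170 (h = 2 - 1*172 = 2 - 172 = -170)
a = 173105
s = -237177/2 (s = -4 + (-237280 - 1*(-111))/2 = -4 + (-237280 + 111)/2 = -4 + (½)*(-237169) = -4 - 237169/2 = -237177/2 ≈ -1.1859e+5)
s + a = -237177/2 + 173105 = 109033/2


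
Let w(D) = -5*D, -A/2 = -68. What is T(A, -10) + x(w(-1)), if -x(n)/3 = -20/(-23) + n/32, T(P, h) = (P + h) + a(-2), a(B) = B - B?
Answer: 90471/736 ≈ 122.92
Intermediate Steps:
a(B) = 0
A = 136 (A = -2*(-68) = 136)
T(P, h) = P + h (T(P, h) = (P + h) + 0 = P + h)
x(n) = -60/23 - 3*n/32 (x(n) = -3*(-20/(-23) + n/32) = -3*(-20*(-1/23) + n*(1/32)) = -3*(20/23 + n/32) = -60/23 - 3*n/32)
T(A, -10) + x(w(-1)) = (136 - 10) + (-60/23 - (-15)*(-1)/32) = 126 + (-60/23 - 3/32*5) = 126 + (-60/23 - 15/32) = 126 - 2265/736 = 90471/736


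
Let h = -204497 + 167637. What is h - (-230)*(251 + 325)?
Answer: 95620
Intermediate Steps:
h = -36860
h - (-230)*(251 + 325) = -36860 - (-230)*(251 + 325) = -36860 - (-230)*576 = -36860 - 1*(-132480) = -36860 + 132480 = 95620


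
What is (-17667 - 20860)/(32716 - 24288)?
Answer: -38527/8428 ≈ -4.5713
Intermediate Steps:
(-17667 - 20860)/(32716 - 24288) = -38527/8428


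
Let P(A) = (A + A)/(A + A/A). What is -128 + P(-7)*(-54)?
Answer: -254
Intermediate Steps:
P(A) = 2*A/(1 + A) (P(A) = (2*A)/(A + 1) = (2*A)/(1 + A) = 2*A/(1 + A))
-128 + P(-7)*(-54) = -128 + (2*(-7)/(1 - 7))*(-54) = -128 + (2*(-7)/(-6))*(-54) = -128 + (2*(-7)*(-⅙))*(-54) = -128 + (7/3)*(-54) = -128 - 126 = -254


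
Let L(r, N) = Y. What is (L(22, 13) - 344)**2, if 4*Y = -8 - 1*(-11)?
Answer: 1885129/16 ≈ 1.1782e+5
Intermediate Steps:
Y = 3/4 (Y = (-8 - 1*(-11))/4 = (-8 + 11)/4 = (1/4)*3 = 3/4 ≈ 0.75000)
L(r, N) = 3/4
(L(22, 13) - 344)**2 = (3/4 - 344)**2 = (-1373/4)**2 = 1885129/16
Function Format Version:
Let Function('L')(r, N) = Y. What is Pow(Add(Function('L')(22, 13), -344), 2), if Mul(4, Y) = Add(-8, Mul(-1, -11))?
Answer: Rational(1885129, 16) ≈ 1.1782e+5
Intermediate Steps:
Y = Rational(3, 4) (Y = Mul(Rational(1, 4), Add(-8, Mul(-1, -11))) = Mul(Rational(1, 4), Add(-8, 11)) = Mul(Rational(1, 4), 3) = Rational(3, 4) ≈ 0.75000)
Function('L')(r, N) = Rational(3, 4)
Pow(Add(Function('L')(22, 13), -344), 2) = Pow(Add(Rational(3, 4), -344), 2) = Pow(Rational(-1373, 4), 2) = Rational(1885129, 16)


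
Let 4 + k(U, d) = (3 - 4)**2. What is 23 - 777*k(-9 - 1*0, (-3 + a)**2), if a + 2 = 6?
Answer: 2354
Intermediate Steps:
a = 4 (a = -2 + 6 = 4)
k(U, d) = -3 (k(U, d) = -4 + (3 - 4)**2 = -4 + (-1)**2 = -4 + 1 = -3)
23 - 777*k(-9 - 1*0, (-3 + a)**2) = 23 - 777*(-3) = 23 + 2331 = 2354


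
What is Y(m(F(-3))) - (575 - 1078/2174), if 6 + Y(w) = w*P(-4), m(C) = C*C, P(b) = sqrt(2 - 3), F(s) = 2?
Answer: -631008/1087 + 4*I ≈ -580.5 + 4.0*I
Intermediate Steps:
P(b) = I (P(b) = sqrt(-1) = I)
m(C) = C**2
Y(w) = -6 + I*w (Y(w) = -6 + w*I = -6 + I*w)
Y(m(F(-3))) - (575 - 1078/2174) = (-6 + I*2**2) - (575 - 1078/2174) = (-6 + I*4) - (575 - 1078/2174) = (-6 + 4*I) - (575 - 1*539/1087) = (-6 + 4*I) - (575 - 539/1087) = (-6 + 4*I) - 1*624486/1087 = (-6 + 4*I) - 624486/1087 = -631008/1087 + 4*I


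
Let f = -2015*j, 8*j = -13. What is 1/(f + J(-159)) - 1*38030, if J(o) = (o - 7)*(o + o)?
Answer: -17056416962/448499 ≈ -38030.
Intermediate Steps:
j = -13/8 (j = (⅛)*(-13) = -13/8 ≈ -1.6250)
J(o) = 2*o*(-7 + o) (J(o) = (-7 + o)*(2*o) = 2*o*(-7 + o))
f = 26195/8 (f = -2015*(-13/8) = 26195/8 ≈ 3274.4)
1/(f + J(-159)) - 1*38030 = 1/(26195/8 + 2*(-159)*(-7 - 159)) - 1*38030 = 1/(26195/8 + 2*(-159)*(-166)) - 38030 = 1/(26195/8 + 52788) - 38030 = 1/(448499/8) - 38030 = 8/448499 - 38030 = -17056416962/448499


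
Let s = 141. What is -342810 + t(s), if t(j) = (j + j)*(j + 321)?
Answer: -212526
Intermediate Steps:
t(j) = 2*j*(321 + j) (t(j) = (2*j)*(321 + j) = 2*j*(321 + j))
-342810 + t(s) = -342810 + 2*141*(321 + 141) = -342810 + 2*141*462 = -342810 + 130284 = -212526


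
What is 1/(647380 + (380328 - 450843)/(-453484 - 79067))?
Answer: 177517/114920978965 ≈ 1.5447e-6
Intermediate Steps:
1/(647380 + (380328 - 450843)/(-453484 - 79067)) = 1/(647380 - 70515/(-532551)) = 1/(647380 - 70515*(-1/532551)) = 1/(647380 + 23505/177517) = 1/(114920978965/177517) = 177517/114920978965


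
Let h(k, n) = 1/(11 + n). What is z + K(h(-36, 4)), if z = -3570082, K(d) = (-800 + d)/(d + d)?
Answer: -7152163/2 ≈ -3.5761e+6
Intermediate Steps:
K(d) = (-800 + d)/(2*d) (K(d) = (-800 + d)/((2*d)) = (-800 + d)*(1/(2*d)) = (-800 + d)/(2*d))
z + K(h(-36, 4)) = -3570082 + (-800 + 1/(11 + 4))/(2*(1/(11 + 4))) = -3570082 + (-800 + 1/15)/(2*(1/15)) = -3570082 + (½)*15*(-11999/15) = -3570082 - 11999/2 = -7152163/2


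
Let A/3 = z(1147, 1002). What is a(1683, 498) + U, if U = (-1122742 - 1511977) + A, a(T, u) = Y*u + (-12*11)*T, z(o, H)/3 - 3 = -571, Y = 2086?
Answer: -1823159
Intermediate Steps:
z(o, H) = -1704 (z(o, H) = 9 + 3*(-571) = 9 - 1713 = -1704)
A = -5112 (A = 3*(-1704) = -5112)
a(T, u) = -132*T + 2086*u (a(T, u) = 2086*u + (-12*11)*T = 2086*u - 132*T = -132*T + 2086*u)
U = -2639831 (U = (-1122742 - 1511977) - 5112 = -2634719 - 5112 = -2639831)
a(1683, 498) + U = (-132*1683 + 2086*498) - 2639831 = (-222156 + 1038828) - 2639831 = 816672 - 2639831 = -1823159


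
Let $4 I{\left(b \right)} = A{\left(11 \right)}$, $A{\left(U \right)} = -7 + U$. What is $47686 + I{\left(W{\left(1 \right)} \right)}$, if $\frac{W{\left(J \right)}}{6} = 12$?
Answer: $47687$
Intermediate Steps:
$W{\left(J \right)} = 72$ ($W{\left(J \right)} = 6 \cdot 12 = 72$)
$I{\left(b \right)} = 1$ ($I{\left(b \right)} = \frac{-7 + 11}{4} = \frac{1}{4} \cdot 4 = 1$)
$47686 + I{\left(W{\left(1 \right)} \right)} = 47686 + 1 = 47687$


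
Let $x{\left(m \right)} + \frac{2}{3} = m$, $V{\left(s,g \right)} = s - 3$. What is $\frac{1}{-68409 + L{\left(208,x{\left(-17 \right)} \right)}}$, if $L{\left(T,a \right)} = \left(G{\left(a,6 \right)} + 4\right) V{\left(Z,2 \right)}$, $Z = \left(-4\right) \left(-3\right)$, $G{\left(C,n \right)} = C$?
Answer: $- \frac{1}{68532} \approx -1.4592 \cdot 10^{-5}$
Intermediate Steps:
$Z = 12$
$V{\left(s,g \right)} = -3 + s$
$x{\left(m \right)} = - \frac{2}{3} + m$
$L{\left(T,a \right)} = 36 + 9 a$ ($L{\left(T,a \right)} = \left(a + 4\right) \left(-3 + 12\right) = \left(4 + a\right) 9 = 36 + 9 a$)
$\frac{1}{-68409 + L{\left(208,x{\left(-17 \right)} \right)}} = \frac{1}{-68409 + \left(36 + 9 \left(- \frac{2}{3} - 17\right)\right)} = \frac{1}{-68409 + \left(36 + 9 \left(- \frac{53}{3}\right)\right)} = \frac{1}{-68409 + \left(36 - 159\right)} = \frac{1}{-68409 - 123} = \frac{1}{-68532} = - \frac{1}{68532}$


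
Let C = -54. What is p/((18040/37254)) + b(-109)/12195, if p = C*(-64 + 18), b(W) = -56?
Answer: 28212782857/5499945 ≈ 5129.6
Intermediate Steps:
p = 2484 (p = -54*(-64 + 18) = -54*(-46) = 2484)
p/((18040/37254)) + b(-109)/12195 = 2484/((18040/37254)) - 56/12195 = 2484/((18040*(1/37254))) - 56*1/12195 = 2484/(9020/18627) - 56/12195 = 2484*(18627/9020) - 56/12195 = 11567367/2255 - 56/12195 = 28212782857/5499945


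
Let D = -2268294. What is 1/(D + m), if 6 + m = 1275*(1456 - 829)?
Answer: -1/1468875 ≈ -6.8079e-7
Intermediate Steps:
m = 799419 (m = -6 + 1275*(1456 - 829) = -6 + 1275*627 = -6 + 799425 = 799419)
1/(D + m) = 1/(-2268294 + 799419) = 1/(-1468875) = -1/1468875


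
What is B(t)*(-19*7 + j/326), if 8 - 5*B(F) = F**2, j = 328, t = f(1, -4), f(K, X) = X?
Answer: 34424/163 ≈ 211.19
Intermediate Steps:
t = -4
B(F) = 8/5 - F**2/5
B(t)*(-19*7 + j/326) = (8/5 - 1/5*(-4)**2)*(-19*7 + 328/326) = (8/5 - 1/5*16)*(-133 + 328*(1/326)) = (8/5 - 16/5)*(-133 + 164/163) = -8/5*(-21515/163) = 34424/163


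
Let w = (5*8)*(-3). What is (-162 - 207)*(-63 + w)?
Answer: 67527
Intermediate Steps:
w = -120 (w = 40*(-3) = -120)
(-162 - 207)*(-63 + w) = (-162 - 207)*(-63 - 120) = -369*(-183) = 67527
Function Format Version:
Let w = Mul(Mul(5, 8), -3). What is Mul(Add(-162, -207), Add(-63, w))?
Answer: 67527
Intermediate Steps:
w = -120 (w = Mul(40, -3) = -120)
Mul(Add(-162, -207), Add(-63, w)) = Mul(Add(-162, -207), Add(-63, -120)) = Mul(-369, -183) = 67527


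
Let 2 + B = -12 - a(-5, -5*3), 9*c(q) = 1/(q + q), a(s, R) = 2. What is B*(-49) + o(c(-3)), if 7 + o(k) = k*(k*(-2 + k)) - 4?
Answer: 121719563/157464 ≈ 773.00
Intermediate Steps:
c(q) = 1/(18*q) (c(q) = 1/(9*(q + q)) = 1/(9*((2*q))) = (1/(2*q))/9 = 1/(18*q))
o(k) = -11 + k²*(-2 + k) (o(k) = -7 + (k*(k*(-2 + k)) - 4) = -7 + (k²*(-2 + k) - 4) = -7 + (-4 + k²*(-2 + k)) = -11 + k²*(-2 + k))
B = -16 (B = -2 + (-12 - 1*2) = -2 + (-12 - 2) = -2 - 14 = -16)
B*(-49) + o(c(-3)) = -16*(-49) + (-11 + ((1/18)/(-3))³ - 2*((1/18)/(-3))²) = 784 + (-11 + ((1/18)*(-⅓))³ - 2*((1/18)*(-⅓))²) = 784 + (-11 + (-1/54)³ - 2*(-1/54)²) = 784 + (-11 - 1/157464 - 2*1/2916) = 784 + (-11 - 1/157464 - 1/1458) = 784 - 1732213/157464 = 121719563/157464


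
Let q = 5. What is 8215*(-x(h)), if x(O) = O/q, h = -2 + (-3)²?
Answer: -11501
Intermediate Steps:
h = 7 (h = -2 + 9 = 7)
x(O) = O/5
8215*(-x(h)) = 8215*(-7/5) = -11501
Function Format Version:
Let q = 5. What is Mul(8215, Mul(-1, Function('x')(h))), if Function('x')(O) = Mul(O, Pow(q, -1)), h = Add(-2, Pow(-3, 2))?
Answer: -11501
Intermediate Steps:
h = 7 (h = Add(-2, 9) = 7)
Function('x')(O) = Mul(Rational(1, 5), O) (Function('x')(O) = Mul(O, Pow(5, -1)) = Mul(O, Rational(1, 5)) = Mul(Rational(1, 5), O))
Mul(8215, Mul(-1, Function('x')(h))) = Mul(8215, Mul(-1, Mul(Rational(1, 5), 7))) = Mul(8215, Mul(-1, Rational(7, 5))) = Mul(8215, Rational(-7, 5)) = -11501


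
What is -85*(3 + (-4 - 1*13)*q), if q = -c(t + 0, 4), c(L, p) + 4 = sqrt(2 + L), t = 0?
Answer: 5525 - 1445*sqrt(2) ≈ 3481.5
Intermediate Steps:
c(L, p) = -4 + sqrt(2 + L)
q = 4 - sqrt(2) (q = -(-4 + sqrt(2 + (0 + 0))) = -(-4 + sqrt(2 + 0)) = -(-4 + sqrt(2)) = 4 - sqrt(2) ≈ 2.5858)
-85*(3 + (-4 - 1*13)*q) = -85*(3 + (-4 - 1*13)*(4 - sqrt(2))) = -85*(3 + (-4 - 13)*(4 - sqrt(2))) = -85*(3 - 17*(4 - sqrt(2))) = -85*(3 + (-68 + 17*sqrt(2))) = -85*(-65 + 17*sqrt(2)) = 5525 - 1445*sqrt(2)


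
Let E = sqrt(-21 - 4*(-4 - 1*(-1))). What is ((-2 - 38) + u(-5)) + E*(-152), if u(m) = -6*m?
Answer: -10 - 456*I ≈ -10.0 - 456.0*I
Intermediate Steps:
E = 3*I (E = sqrt(-21 - 4*(-4 + 1)) = sqrt(-21 - 4*(-3)) = sqrt(-21 + 12) = sqrt(-9) = 3*I ≈ 3.0*I)
((-2 - 38) + u(-5)) + E*(-152) = ((-2 - 38) - 6*(-5)) + (3*I)*(-152) = (-40 + 30) - 456*I = -10 - 456*I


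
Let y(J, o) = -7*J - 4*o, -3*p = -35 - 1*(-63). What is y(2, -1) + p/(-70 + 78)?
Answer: -67/6 ≈ -11.167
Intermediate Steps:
p = -28/3 (p = -(-35 - 1*(-63))/3 = -(-35 + 63)/3 = -1/3*28 = -28/3 ≈ -9.3333)
y(2, -1) + p/(-70 + 78) = (-7*2 - 4*(-1)) - 28/3/(-70 + 78) = (-14 + 4) - 28/3/8 = -10 + (1/8)*(-28/3) = -10 - 7/6 = -67/6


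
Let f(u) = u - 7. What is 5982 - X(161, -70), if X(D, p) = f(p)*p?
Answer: 592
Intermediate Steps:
f(u) = -7 + u
X(D, p) = p*(-7 + p) (X(D, p) = (-7 + p)*p = p*(-7 + p))
5982 - X(161, -70) = 5982 - (-70)*(-7 - 70) = 5982 - (-70)*(-77) = 5982 - 1*5390 = 5982 - 5390 = 592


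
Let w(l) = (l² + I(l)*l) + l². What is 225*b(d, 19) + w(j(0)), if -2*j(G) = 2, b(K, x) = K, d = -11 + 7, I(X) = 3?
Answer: -901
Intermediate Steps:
d = -4
j(G) = -1 (j(G) = -½*2 = -1)
w(l) = 2*l² + 3*l (w(l) = (l² + 3*l) + l² = 2*l² + 3*l)
225*b(d, 19) + w(j(0)) = 225*(-4) - (3 + 2*(-1)) = -900 - (3 - 2) = -900 - 1*1 = -900 - 1 = -901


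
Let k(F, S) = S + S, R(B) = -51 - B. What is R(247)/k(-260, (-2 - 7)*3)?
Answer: 149/27 ≈ 5.5185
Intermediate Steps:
k(F, S) = 2*S
R(247)/k(-260, (-2 - 7)*3) = (-51 - 1*247)/((2*((-2 - 7)*3))) = (-51 - 247)/((2*(-9*3))) = -298/(2*(-27)) = -298/(-54) = -298*(-1/54) = 149/27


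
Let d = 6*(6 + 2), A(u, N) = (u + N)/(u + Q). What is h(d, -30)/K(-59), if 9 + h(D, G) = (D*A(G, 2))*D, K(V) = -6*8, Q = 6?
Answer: -893/16 ≈ -55.813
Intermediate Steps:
A(u, N) = (N + u)/(6 + u) (A(u, N) = (u + N)/(u + 6) = (N + u)/(6 + u))
K(V) = -48
d = 48 (d = 6*8 = 48)
h(D, G) = -9 + D²*(2 + G)/(6 + G) (h(D, G) = -9 + (D*((2 + G)/(6 + G)))*D = -9 + (D*(2 + G)/(6 + G))*D = -9 + D²*(2 + G)/(6 + G))
h(d, -30)/K(-59) = ((-54 - 9*(-30) + 48²*(2 - 30))/(6 - 30))/(-48) = ((-54 + 270 + 2304*(-28))/(-24))*(-1/48) = -(-54 + 270 - 64512)/24*(-1/48) = -1/24*(-64296)*(-1/48) = 2679*(-1/48) = -893/16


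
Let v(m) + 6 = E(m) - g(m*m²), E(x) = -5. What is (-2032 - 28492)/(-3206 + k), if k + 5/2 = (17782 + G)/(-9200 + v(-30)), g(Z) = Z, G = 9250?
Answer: 1085982872/114097949 ≈ 9.5180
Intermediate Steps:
v(m) = -11 - m³ (v(m) = -6 + (-5 - m*m²) = -6 + (-5 - m³) = -11 - m³)
k = -34881/35578 (k = -5/2 + (17782 + 9250)/(-9200 + (-11 - 1*(-30)³)) = -5/2 + 27032/(-9200 + (-11 - 1*(-27000))) = -5/2 + 27032/(-9200 + (-11 + 27000)) = -5/2 + 27032/(-9200 + 26989) = -5/2 + 27032/17789 = -34881/35578 ≈ -0.98041)
(-2032 - 28492)/(-3206 + k) = (-2032 - 28492)/(-3206 - 34881/35578) = -30524/(-114097949/35578) = -30524*(-35578/114097949) = 1085982872/114097949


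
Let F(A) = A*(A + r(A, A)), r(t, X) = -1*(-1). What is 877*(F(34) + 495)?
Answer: 1477745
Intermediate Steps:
r(t, X) = 1
F(A) = A*(1 + A) (F(A) = A*(A + 1) = A*(1 + A))
877*(F(34) + 495) = 877*(34*(1 + 34) + 495) = 877*(34*35 + 495) = 877*(1190 + 495) = 877*1685 = 1477745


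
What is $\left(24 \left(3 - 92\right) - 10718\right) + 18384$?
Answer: $5530$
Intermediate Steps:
$\left(24 \left(3 - 92\right) - 10718\right) + 18384 = \left(24 \left(-89\right) - 10718\right) + 18384 = \left(-2136 - 10718\right) + 18384 = -12854 + 18384 = 5530$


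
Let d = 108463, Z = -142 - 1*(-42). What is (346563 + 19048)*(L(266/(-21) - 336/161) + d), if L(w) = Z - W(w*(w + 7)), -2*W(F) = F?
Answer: 188724214878938/4761 ≈ 3.9640e+10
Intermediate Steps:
W(F) = -F/2
Z = -100 (Z = -142 + 42 = -100)
L(w) = -100 + w*(7 + w)/2 (L(w) = -100 - (-1)*w*(w + 7)/2 = -100 - (-1)*w*(7 + w)/2 = -100 + w*(7 + w)/2)
(346563 + 19048)*(L(266/(-21) - 336/161) + d) = (346563 + 19048)*((-100 + (266/(-21) - 336/161)*(7 + (266/(-21) - 336/161))/2) + 108463) = 365611*((-100 + (266*(-1/21) - 336*1/161)*(7 + (266*(-1/21) - 336*1/161))/2) + 108463) = 365611*((-100 + (-38/3 - 48/23)*(7 + (-38/3 - 48/23))/2) + 108463) = 365611*((-100 + (½)*(-1018/69)*(7 - 1018/69)) + 108463) = 365611*((-100 + (½)*(-1018/69)*(-535/69)) + 108463) = 365611*((-100 + 272315/4761) + 108463) = 365611*(-203785/4761 + 108463) = 365611*(516188558/4761) = 188724214878938/4761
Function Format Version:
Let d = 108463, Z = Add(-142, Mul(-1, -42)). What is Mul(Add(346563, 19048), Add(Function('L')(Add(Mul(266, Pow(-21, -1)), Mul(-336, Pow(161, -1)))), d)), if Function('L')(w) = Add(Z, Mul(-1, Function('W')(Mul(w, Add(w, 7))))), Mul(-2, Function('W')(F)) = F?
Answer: Rational(188724214878938, 4761) ≈ 3.9640e+10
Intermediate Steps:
Function('W')(F) = Mul(Rational(-1, 2), F)
Z = -100 (Z = Add(-142, 42) = -100)
Function('L')(w) = Add(-100, Mul(Rational(1, 2), w, Add(7, w))) (Function('L')(w) = Add(-100, Mul(-1, Mul(Rational(-1, 2), Mul(w, Add(w, 7))))) = Add(-100, Mul(-1, Mul(Rational(-1, 2), Mul(w, Add(7, w))))) = Add(-100, Mul(-1, Mul(Rational(-1, 2), w, Add(7, w)))) = Add(-100, Mul(Rational(1, 2), w, Add(7, w))))
Mul(Add(346563, 19048), Add(Function('L')(Add(Mul(266, Pow(-21, -1)), Mul(-336, Pow(161, -1)))), d)) = Mul(Add(346563, 19048), Add(Add(-100, Mul(Rational(1, 2), Add(Mul(266, Pow(-21, -1)), Mul(-336, Pow(161, -1))), Add(7, Add(Mul(266, Pow(-21, -1)), Mul(-336, Pow(161, -1)))))), 108463)) = Mul(365611, Add(Add(-100, Mul(Rational(1, 2), Add(Mul(266, Rational(-1, 21)), Mul(-336, Rational(1, 161))), Add(7, Add(Mul(266, Rational(-1, 21)), Mul(-336, Rational(1, 161)))))), 108463)) = Mul(365611, Add(Add(-100, Mul(Rational(1, 2), Add(Rational(-38, 3), Rational(-48, 23)), Add(7, Add(Rational(-38, 3), Rational(-48, 23))))), 108463)) = Mul(365611, Add(Add(-100, Mul(Rational(1, 2), Rational(-1018, 69), Add(7, Rational(-1018, 69)))), 108463)) = Mul(365611, Add(Add(-100, Mul(Rational(1, 2), Rational(-1018, 69), Rational(-535, 69))), 108463)) = Mul(365611, Add(Add(-100, Rational(272315, 4761)), 108463)) = Mul(365611, Add(Rational(-203785, 4761), 108463)) = Mul(365611, Rational(516188558, 4761)) = Rational(188724214878938, 4761)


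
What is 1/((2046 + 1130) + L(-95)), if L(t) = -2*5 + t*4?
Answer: 1/2786 ≈ 0.00035894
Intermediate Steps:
L(t) = -10 + 4*t
1/((2046 + 1130) + L(-95)) = 1/((2046 + 1130) + (-10 + 4*(-95))) = 1/(3176 + (-10 - 380)) = 1/(3176 - 390) = 1/2786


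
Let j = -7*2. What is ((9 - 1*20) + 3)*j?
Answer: 112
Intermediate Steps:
j = -14
((9 - 1*20) + 3)*j = ((9 - 1*20) + 3)*(-14) = ((9 - 20) + 3)*(-14) = (-11 + 3)*(-14) = -8*(-14) = 112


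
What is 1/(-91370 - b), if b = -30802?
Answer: -1/60568 ≈ -1.6510e-5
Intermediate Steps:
1/(-91370 - b) = 1/(-91370 - 1*(-30802)) = 1/(-91370 + 30802) = 1/(-60568) = -1/60568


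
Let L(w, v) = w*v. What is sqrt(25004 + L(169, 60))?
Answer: 2*sqrt(8786) ≈ 187.47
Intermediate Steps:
L(w, v) = v*w
sqrt(25004 + L(169, 60)) = sqrt(25004 + 60*169) = sqrt(25004 + 10140) = sqrt(35144) = 2*sqrt(8786)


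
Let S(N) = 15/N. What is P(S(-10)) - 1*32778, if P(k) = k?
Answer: -65559/2 ≈ -32780.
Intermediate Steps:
P(S(-10)) - 1*32778 = 15/(-10) - 1*32778 = 15*(-⅒) - 32778 = -3/2 - 32778 = -65559/2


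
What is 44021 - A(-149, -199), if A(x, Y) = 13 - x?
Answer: 43859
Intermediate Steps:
44021 - A(-149, -199) = 44021 - (13 - 1*(-149)) = 44021 - (13 + 149) = 44021 - 1*162 = 44021 - 162 = 43859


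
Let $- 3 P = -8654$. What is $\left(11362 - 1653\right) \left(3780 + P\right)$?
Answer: $\frac{194121746}{3} \approx 6.4707 \cdot 10^{7}$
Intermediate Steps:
$P = \frac{8654}{3}$ ($P = \left(- \frac{1}{3}\right) \left(-8654\right) = \frac{8654}{3} \approx 2884.7$)
$\left(11362 - 1653\right) \left(3780 + P\right) = \left(11362 - 1653\right) \left(3780 + \frac{8654}{3}\right) = 9709 \cdot \frac{19994}{3} = \frac{194121746}{3}$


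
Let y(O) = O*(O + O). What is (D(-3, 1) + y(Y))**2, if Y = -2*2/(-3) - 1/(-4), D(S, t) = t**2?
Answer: 187489/5184 ≈ 36.167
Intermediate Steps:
Y = 19/12 (Y = -4*(-1/3) - 1*(-1/4) = 4/3 + 1/4 = 19/12 ≈ 1.5833)
y(O) = 2*O**2 (y(O) = O*(2*O) = 2*O**2)
(D(-3, 1) + y(Y))**2 = (1**2 + 2*(19/12)**2)**2 = (1 + 2*(361/144))**2 = (1 + 361/72)**2 = (433/72)**2 = 187489/5184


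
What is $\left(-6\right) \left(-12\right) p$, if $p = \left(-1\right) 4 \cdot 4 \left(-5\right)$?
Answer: $5760$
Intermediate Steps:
$p = 80$ ($p = \left(-4\right) \left(-20\right) = 80$)
$\left(-6\right) \left(-12\right) p = \left(-6\right) \left(-12\right) 80 = 72 \cdot 80 = 5760$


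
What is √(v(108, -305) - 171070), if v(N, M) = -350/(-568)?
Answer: I*√3449443055/142 ≈ 413.61*I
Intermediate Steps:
v(N, M) = 175/284 (v(N, M) = -350*(-1/568) = 175/284)
√(v(108, -305) - 171070) = √(175/284 - 171070) = √(-48583705/284) = I*√3449443055/142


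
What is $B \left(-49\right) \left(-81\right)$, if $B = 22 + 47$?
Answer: $273861$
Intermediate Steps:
$B = 69$
$B \left(-49\right) \left(-81\right) = 69 \left(-49\right) \left(-81\right) = \left(-3381\right) \left(-81\right) = 273861$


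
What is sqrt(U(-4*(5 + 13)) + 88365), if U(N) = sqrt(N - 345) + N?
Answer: sqrt(88293 + I*sqrt(417)) ≈ 297.14 + 0.034*I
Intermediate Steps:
U(N) = N + sqrt(-345 + N) (U(N) = sqrt(-345 + N) + N = N + sqrt(-345 + N))
sqrt(U(-4*(5 + 13)) + 88365) = sqrt((-4*(5 + 13) + sqrt(-345 - 4*(5 + 13))) + 88365) = sqrt((-4*18 + sqrt(-345 - 4*18)) + 88365) = sqrt((-72 + sqrt(-345 - 72)) + 88365) = sqrt((-72 + sqrt(-417)) + 88365) = sqrt((-72 + I*sqrt(417)) + 88365) = sqrt(88293 + I*sqrt(417))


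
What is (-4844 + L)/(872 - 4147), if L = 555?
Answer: 4289/3275 ≈ 1.3096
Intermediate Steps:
(-4844 + L)/(872 - 4147) = (-4844 + 555)/(872 - 4147) = -4289/(-3275) = -4289*(-1/3275) = 4289/3275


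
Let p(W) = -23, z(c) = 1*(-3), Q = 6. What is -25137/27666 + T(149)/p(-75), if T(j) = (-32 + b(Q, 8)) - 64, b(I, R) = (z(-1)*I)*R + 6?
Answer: 655077/70702 ≈ 9.2653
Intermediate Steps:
z(c) = -3
b(I, R) = 6 - 3*I*R (b(I, R) = (-3*I)*R + 6 = -3*I*R + 6 = 6 - 3*I*R)
T(j) = -234 (T(j) = (-32 + (6 - 3*6*8)) - 64 = (-32 + (6 - 144)) - 64 = (-32 - 138) - 64 = -170 - 64 = -234)
-25137/27666 + T(149)/p(-75) = -25137/27666 - 234/(-23) = -25137*1/27666 - 234*(-1/23) = -2793/3074 + 234/23 = 655077/70702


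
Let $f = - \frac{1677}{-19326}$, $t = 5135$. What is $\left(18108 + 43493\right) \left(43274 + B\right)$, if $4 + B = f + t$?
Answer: $\frac{19208766875969}{6442} \approx 2.9818 \cdot 10^{9}$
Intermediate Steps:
$f = \frac{559}{6442}$ ($f = \left(-1677\right) \left(- \frac{1}{19326}\right) = \frac{559}{6442} \approx 0.086774$)
$B = \frac{33054461}{6442}$ ($B = -4 + \left(\frac{559}{6442} + 5135\right) = -4 + \frac{33080229}{6442} = \frac{33054461}{6442} \approx 5131.1$)
$\left(18108 + 43493\right) \left(43274 + B\right) = \left(18108 + 43493\right) \left(43274 + \frac{33054461}{6442}\right) = 61601 \cdot \frac{311825569}{6442} = \frac{19208766875969}{6442}$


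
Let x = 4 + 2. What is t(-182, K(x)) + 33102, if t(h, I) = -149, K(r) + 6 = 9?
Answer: 32953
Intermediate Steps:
x = 6
K(r) = 3 (K(r) = -6 + 9 = 3)
t(-182, K(x)) + 33102 = -149 + 33102 = 32953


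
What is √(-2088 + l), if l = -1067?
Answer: I*√3155 ≈ 56.169*I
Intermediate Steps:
√(-2088 + l) = √(-2088 - 1067) = √(-3155) = I*√3155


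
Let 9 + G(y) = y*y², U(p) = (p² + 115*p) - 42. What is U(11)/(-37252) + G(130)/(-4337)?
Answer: -20462034415/40390481 ≈ -506.61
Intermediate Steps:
U(p) = -42 + p² + 115*p
G(y) = -9 + y³ (G(y) = -9 + y*y² = -9 + y³)
U(11)/(-37252) + G(130)/(-4337) = (-42 + 11² + 115*11)/(-37252) + (-9 + 130³)/(-4337) = (-42 + 121 + 1265)*(-1/37252) + (-9 + 2197000)*(-1/4337) = 1344*(-1/37252) + 2196991*(-1/4337) = -336/9313 - 2196991/4337 = -20462034415/40390481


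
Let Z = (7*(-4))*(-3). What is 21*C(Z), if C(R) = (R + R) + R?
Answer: 5292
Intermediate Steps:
Z = 84 (Z = -28*(-3) = 84)
C(R) = 3*R (C(R) = 2*R + R = 3*R)
21*C(Z) = 21*(3*84) = 21*252 = 5292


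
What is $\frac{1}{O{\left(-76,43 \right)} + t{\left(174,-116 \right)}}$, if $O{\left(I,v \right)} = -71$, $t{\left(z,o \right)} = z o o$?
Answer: $\frac{1}{2341273} \approx 4.2712 \cdot 10^{-7}$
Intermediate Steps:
$t{\left(z,o \right)} = z o^{2}$ ($t{\left(z,o \right)} = o z o = z o^{2}$)
$\frac{1}{O{\left(-76,43 \right)} + t{\left(174,-116 \right)}} = \frac{1}{-71 + 174 \left(-116\right)^{2}} = \frac{1}{-71 + 174 \cdot 13456} = \frac{1}{-71 + 2341344} = \frac{1}{2341273}$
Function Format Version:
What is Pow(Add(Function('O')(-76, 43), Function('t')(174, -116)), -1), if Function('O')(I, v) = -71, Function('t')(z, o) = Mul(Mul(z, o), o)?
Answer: Rational(1, 2341273) ≈ 4.2712e-7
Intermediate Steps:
Function('t')(z, o) = Mul(z, Pow(o, 2)) (Function('t')(z, o) = Mul(Mul(o, z), o) = Mul(z, Pow(o, 2)))
Pow(Add(Function('O')(-76, 43), Function('t')(174, -116)), -1) = Pow(Add(-71, Mul(174, Pow(-116, 2))), -1) = Pow(Add(-71, Mul(174, 13456)), -1) = Pow(Add(-71, 2341344), -1) = Pow(2341273, -1) = Rational(1, 2341273)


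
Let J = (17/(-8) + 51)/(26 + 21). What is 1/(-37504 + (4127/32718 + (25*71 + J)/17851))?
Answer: -109801215384/4117960007206091 ≈ -2.6664e-5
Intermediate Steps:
J = 391/376 (J = (17*(-⅛) + 51)/47 = (-17/8 + 51)*(1/47) = (391/8)*(1/47) = 391/376 ≈ 1.0399)
1/(-37504 + (4127/32718 + (25*71 + J)/17851)) = 1/(-37504 + (4127/32718 + (25*71 + 391/376)/17851)) = 1/(-37504 + (4127*(1/32718) + (1775 + 391/376)*(1/17851))) = 1/(-37504 + (4127/32718 + (667791/376)*(1/17851))) = 1/(-37504 + (4127/32718 + 667791/6711976)) = 1/(-37504 + 24774555445/109801215384) = 1/(-4117960007206091/109801215384) = -109801215384/4117960007206091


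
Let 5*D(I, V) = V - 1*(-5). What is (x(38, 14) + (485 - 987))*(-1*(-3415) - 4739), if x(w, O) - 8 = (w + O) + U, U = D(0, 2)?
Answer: 2916772/5 ≈ 5.8335e+5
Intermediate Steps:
D(I, V) = 1 + V/5 (D(I, V) = (V - 1*(-5))/5 = (V + 5)/5 = (5 + V)/5 = 1 + V/5)
U = 7/5 (U = 1 + (⅕)*2 = 1 + ⅖ = 7/5 ≈ 1.4000)
x(w, O) = 47/5 + O + w (x(w, O) = 8 + ((w + O) + 7/5) = 8 + ((O + w) + 7/5) = 8 + (7/5 + O + w) = 47/5 + O + w)
(x(38, 14) + (485 - 987))*(-1*(-3415) - 4739) = ((47/5 + 14 + 38) + (485 - 987))*(-1*(-3415) - 4739) = (307/5 - 502)*(3415 - 4739) = -2203/5*(-1324) = 2916772/5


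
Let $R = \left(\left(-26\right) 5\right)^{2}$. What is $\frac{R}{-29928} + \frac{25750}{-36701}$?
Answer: $- \frac{347723225}{274596882} \approx -1.2663$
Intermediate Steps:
$R = 16900$ ($R = \left(-130\right)^{2} = 16900$)
$\frac{R}{-29928} + \frac{25750}{-36701} = \frac{16900}{-29928} + \frac{25750}{-36701} = 16900 \left(- \frac{1}{29928}\right) + 25750 \left(- \frac{1}{36701}\right) = - \frac{4225}{7482} - \frac{25750}{36701} = - \frac{347723225}{274596882}$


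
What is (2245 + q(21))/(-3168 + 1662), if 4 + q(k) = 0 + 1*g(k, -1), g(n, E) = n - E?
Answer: -2263/1506 ≈ -1.5027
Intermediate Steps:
q(k) = -3 + k (q(k) = -4 + (0 + 1*(k - 1*(-1))) = -4 + (0 + 1*(k + 1)) = -4 + (0 + 1*(1 + k)) = -4 + (0 + (1 + k)) = -4 + (1 + k) = -3 + k)
(2245 + q(21))/(-3168 + 1662) = (2245 + (-3 + 21))/(-3168 + 1662) = (2245 + 18)/(-1506) = 2263*(-1/1506) = -2263/1506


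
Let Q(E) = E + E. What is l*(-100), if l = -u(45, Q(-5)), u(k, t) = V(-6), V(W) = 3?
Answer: 300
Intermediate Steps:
Q(E) = 2*E
u(k, t) = 3
l = -3 (l = -1*3 = -3)
l*(-100) = -3*(-100) = 300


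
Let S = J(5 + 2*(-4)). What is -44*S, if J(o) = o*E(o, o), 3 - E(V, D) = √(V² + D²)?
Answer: 396 - 396*√2 ≈ -164.03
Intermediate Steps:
E(V, D) = 3 - √(D² + V²) (E(V, D) = 3 - √(V² + D²) = 3 - √(D² + V²))
J(o) = o*(3 - √2*√(o²)) (J(o) = o*(3 - √(o² + o²)) = o*(3 - √(2*o²)) = o*(3 - √2*√(o²)))
S = -9 + 9*√2 (S = (5 + 2*(-4))*(3 - √2*√((5 + 2*(-4))²)) = (5 - 8)*(3 - √2*√((5 - 8)²)) = -3*(3 - √2*√((-3)²)) = -3*(3 - √2*√9) = -3*(3 - 1*√2*3) = -3*(3 - 3*√2) = -9 + 9*√2 ≈ 3.7279)
-44*S = -44*(-9 + 9*√2) = 396 - 396*√2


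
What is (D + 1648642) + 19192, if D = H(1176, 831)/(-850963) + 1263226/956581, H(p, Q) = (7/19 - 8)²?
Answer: 490109134177156700015/293859428538583 ≈ 1.6678e+6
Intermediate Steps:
H(p, Q) = 21025/361 (H(p, Q) = (7*(1/19) - 8)² = (7/19 - 8)² = (-145/19)² = 21025/361)
D = 388039937660793/293859428538583 (D = (21025/361)/(-850963) + 1263226/956581 = (21025/361)*(-1/850963) + 1263226*(1/956581) = -21025/307197643 + 1263226/956581 = 388039937660793/293859428538583 ≈ 1.3205)
(D + 1648642) + 19192 = (388039937660793/293859428538583 + 1648642) + 19192 = 484469384024644215079/293859428538583 + 19192 = 490109134177156700015/293859428538583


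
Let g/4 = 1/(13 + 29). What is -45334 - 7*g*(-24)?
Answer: -45318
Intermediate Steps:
g = 2/21 (g = 4/(13 + 29) = 4/42 = 4*(1/42) = 2/21 ≈ 0.095238)
-45334 - 7*g*(-24) = -45334 - 7*2/21*(-24) = -45334 - ⅔*(-24) = -45334 + 16 = -45318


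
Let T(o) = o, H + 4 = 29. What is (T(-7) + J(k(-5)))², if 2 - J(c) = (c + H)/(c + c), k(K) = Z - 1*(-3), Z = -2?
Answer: 324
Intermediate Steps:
H = 25 (H = -4 + 29 = 25)
k(K) = 1 (k(K) = -2 - 1*(-3) = -2 + 3 = 1)
J(c) = 2 - (25 + c)/(2*c) (J(c) = 2 - (c + 25)/(c + c) = 2 - (25 + c)/(2*c))
(T(-7) + J(k(-5)))² = (-7 + (½)*(-25 + 3*1)/1)² = (-7 + (½)*1*(-25 + 3))² = (-7 + (½)*1*(-22))² = (-7 - 11)² = (-18)² = 324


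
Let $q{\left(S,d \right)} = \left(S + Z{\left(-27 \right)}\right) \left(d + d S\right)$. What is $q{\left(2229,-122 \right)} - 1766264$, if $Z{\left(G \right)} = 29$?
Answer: $-616077744$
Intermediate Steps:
$q{\left(S,d \right)} = \left(29 + S\right) \left(d + S d\right)$ ($q{\left(S,d \right)} = \left(S + 29\right) \left(d + d S\right) = \left(29 + S\right) \left(d + S d\right)$)
$q{\left(2229,-122 \right)} - 1766264 = - 122 \left(29 + 2229^{2} + 30 \cdot 2229\right) - 1766264 = - 122 \left(29 + 4968441 + 66870\right) - 1766264 = \left(-122\right) 5035340 - 1766264 = -614311480 - 1766264 = -616077744$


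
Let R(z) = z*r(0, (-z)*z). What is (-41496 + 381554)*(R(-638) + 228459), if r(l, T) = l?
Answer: 77689310622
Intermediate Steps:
R(z) = 0 (R(z) = z*0 = 0)
(-41496 + 381554)*(R(-638) + 228459) = (-41496 + 381554)*(0 + 228459) = 340058*228459 = 77689310622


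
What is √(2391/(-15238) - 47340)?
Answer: I*√10992225561018/15238 ≈ 217.58*I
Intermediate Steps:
√(2391/(-15238) - 47340) = √(2391*(-1/15238) - 47340) = √(-2391/15238 - 47340) = √(-721369311/15238) = I*√10992225561018/15238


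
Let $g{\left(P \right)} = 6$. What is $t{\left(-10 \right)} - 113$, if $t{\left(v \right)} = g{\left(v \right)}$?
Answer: $-107$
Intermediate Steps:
$t{\left(v \right)} = 6$
$t{\left(-10 \right)} - 113 = 6 - 113 = -107$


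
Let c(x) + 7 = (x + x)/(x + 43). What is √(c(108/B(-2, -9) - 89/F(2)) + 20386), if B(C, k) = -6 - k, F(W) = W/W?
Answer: 2*√127435/5 ≈ 142.79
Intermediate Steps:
F(W) = 1
c(x) = -7 + 2*x/(43 + x) (c(x) = -7 + (x + x)/(x + 43) = -7 + (2*x)/(43 + x) = -7 + 2*x/(43 + x))
√(c(108/B(-2, -9) - 89/F(2)) + 20386) = √((-301 - 5*(108/(-6 - 1*(-9)) - 89/1))/(43 + (108/(-6 - 1*(-9)) - 89/1)) + 20386) = √((-301 - 5*(108/(-6 + 9) - 89*1))/(43 + (108/(-6 + 9) - 89*1)) + 20386) = √((-301 - 5*(108/3 - 89))/(43 + (108/3 - 89)) + 20386) = √((-301 - 5*(108*(⅓) - 89))/(43 + (108*(⅓) - 89)) + 20386) = √((-301 - 5*(36 - 89))/(43 + (36 - 89)) + 20386) = √((-301 - 5*(-53))/(43 - 53) + 20386) = √((-301 + 265)/(-10) + 20386) = √(-⅒*(-36) + 20386) = √(18/5 + 20386) = √(101948/5) = 2*√127435/5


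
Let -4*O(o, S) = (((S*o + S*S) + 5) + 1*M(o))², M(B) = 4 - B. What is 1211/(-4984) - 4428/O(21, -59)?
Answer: -211925189/885176200 ≈ -0.23942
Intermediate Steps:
O(o, S) = -(9 + S² - o + S*o)²/4 (O(o, S) = -(((S*o + S*S) + 5) + 1*(4 - o))²/4 = -(((S*o + S²) + 5) + (4 - o))²/4 = -(((S² + S*o) + 5) + (4 - o))²/4 = -((5 + S² + S*o) + (4 - o))²/4 = -(9 + S² - o + S*o)²/4)
1211/(-4984) - 4428/O(21, -59) = 1211/(-4984) - 4428*(-4/(9 + (-59)² - 1*21 - 59*21)²) = 1211*(-1/4984) - 4428*(-4/(9 + 3481 - 21 - 1239)²) = -173/712 - 4428/((-¼*2230²)) = -173/712 - 4428/((-¼*4972900)) = -173/712 - 4428/(-1243225) = -173/712 - 4428*(-1/1243225) = -173/712 + 4428/1243225 = -211925189/885176200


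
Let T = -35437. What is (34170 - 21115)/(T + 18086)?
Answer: -13055/17351 ≈ -0.75241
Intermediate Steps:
(34170 - 21115)/(T + 18086) = (34170 - 21115)/(-35437 + 18086) = 13055/(-17351) = 13055*(-1/17351) = -13055/17351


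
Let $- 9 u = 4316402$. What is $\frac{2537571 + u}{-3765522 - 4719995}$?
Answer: $- \frac{18521737}{76369653} \approx -0.24253$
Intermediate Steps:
$u = - \frac{4316402}{9}$ ($u = \left(- \frac{1}{9}\right) 4316402 = - \frac{4316402}{9} \approx -4.796 \cdot 10^{5}$)
$\frac{2537571 + u}{-3765522 - 4719995} = \frac{2537571 - \frac{4316402}{9}}{-3765522 - 4719995} = \frac{18521737}{9 \left(-8485517\right)} = \frac{18521737}{9} \left(- \frac{1}{8485517}\right) = - \frac{18521737}{76369653}$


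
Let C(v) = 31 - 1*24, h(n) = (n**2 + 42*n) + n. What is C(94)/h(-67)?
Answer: 7/1608 ≈ 0.0043532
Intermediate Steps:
h(n) = n**2 + 43*n
C(v) = 7 (C(v) = 31 - 24 = 7)
C(94)/h(-67) = 7/((-67*(43 - 67))) = 7/((-67*(-24))) = 7/1608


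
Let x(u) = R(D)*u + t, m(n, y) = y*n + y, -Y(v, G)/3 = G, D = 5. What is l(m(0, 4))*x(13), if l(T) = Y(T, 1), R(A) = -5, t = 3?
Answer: 186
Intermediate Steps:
Y(v, G) = -3*G
m(n, y) = y + n*y (m(n, y) = n*y + y = y + n*y)
l(T) = -3 (l(T) = -3*1 = -3)
x(u) = 3 - 5*u (x(u) = -5*u + 3 = 3 - 5*u)
l(m(0, 4))*x(13) = -3*(3 - 5*13) = -3*(3 - 65) = -3*(-62) = 186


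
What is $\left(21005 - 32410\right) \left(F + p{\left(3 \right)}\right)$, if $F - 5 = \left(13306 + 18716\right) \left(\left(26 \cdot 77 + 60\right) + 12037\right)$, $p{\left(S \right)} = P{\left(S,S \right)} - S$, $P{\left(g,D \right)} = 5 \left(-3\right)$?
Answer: $-5149108471825$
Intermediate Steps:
$P{\left(g,D \right)} = -15$
$p{\left(S \right)} = -15 - S$
$F = 451478183$ ($F = 5 + \left(13306 + 18716\right) \left(\left(26 \cdot 77 + 60\right) + 12037\right) = 5 + 32022 \left(\left(2002 + 60\right) + 12037\right) = 5 + 32022 \left(2062 + 12037\right) = 5 + 32022 \cdot 14099 = 5 + 451478178 = 451478183$)
$\left(21005 - 32410\right) \left(F + p{\left(3 \right)}\right) = \left(21005 - 32410\right) \left(451478183 - 18\right) = - 11405 \left(451478183 - 18\right) = \left(-11405\right) 451478165 = -5149108471825$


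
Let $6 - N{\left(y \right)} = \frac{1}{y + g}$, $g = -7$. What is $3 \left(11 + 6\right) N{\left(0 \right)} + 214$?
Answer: $\frac{3691}{7} \approx 527.29$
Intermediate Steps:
$N{\left(y \right)} = 6 - \frac{1}{-7 + y}$ ($N{\left(y \right)} = 6 - \frac{1}{y - 7} = 6 - \frac{1}{-7 + y}$)
$3 \left(11 + 6\right) N{\left(0 \right)} + 214 = 3 \left(11 + 6\right) \frac{-43 + 6 \cdot 0}{-7 + 0} + 214 = 3 \cdot 17 \frac{-43 + 0}{-7} + 214 = 51 \left(\left(- \frac{1}{7}\right) \left(-43\right)\right) + 214 = 51 \cdot \frac{43}{7} + 214 = \frac{2193}{7} + 214 = \frac{3691}{7}$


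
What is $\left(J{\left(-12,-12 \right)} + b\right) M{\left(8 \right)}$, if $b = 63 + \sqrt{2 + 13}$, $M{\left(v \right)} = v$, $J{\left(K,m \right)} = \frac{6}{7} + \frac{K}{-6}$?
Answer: $\frac{3688}{7} + 8 \sqrt{15} \approx 557.84$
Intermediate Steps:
$J{\left(K,m \right)} = \frac{6}{7} - \frac{K}{6}$ ($J{\left(K,m \right)} = 6 \cdot \frac{1}{7} + K \left(- \frac{1}{6}\right) = \frac{6}{7} - \frac{K}{6}$)
$b = 63 + \sqrt{15} \approx 66.873$
$\left(J{\left(-12,-12 \right)} + b\right) M{\left(8 \right)} = \left(\left(\frac{6}{7} - -2\right) + \left(63 + \sqrt{15}\right)\right) 8 = \left(\left(\frac{6}{7} + 2\right) + \left(63 + \sqrt{15}\right)\right) 8 = \left(\frac{20}{7} + \left(63 + \sqrt{15}\right)\right) 8 = \left(\frac{461}{7} + \sqrt{15}\right) 8 = \frac{3688}{7} + 8 \sqrt{15}$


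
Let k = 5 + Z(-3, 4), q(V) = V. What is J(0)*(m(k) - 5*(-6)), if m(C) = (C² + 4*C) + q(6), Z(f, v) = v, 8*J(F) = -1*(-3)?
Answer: 459/8 ≈ 57.375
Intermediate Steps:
J(F) = 3/8 (J(F) = (-1*(-3))/8 = (⅛)*3 = 3/8)
k = 9 (k = 5 + 4 = 9)
m(C) = 6 + C² + 4*C (m(C) = (C² + 4*C) + 6 = 6 + C² + 4*C)
J(0)*(m(k) - 5*(-6)) = 3*((6 + 9² + 4*9) - 5*(-6))/8 = 3*((6 + 81 + 36) + 30)/8 = 3*(123 + 30)/8 = (3/8)*153 = 459/8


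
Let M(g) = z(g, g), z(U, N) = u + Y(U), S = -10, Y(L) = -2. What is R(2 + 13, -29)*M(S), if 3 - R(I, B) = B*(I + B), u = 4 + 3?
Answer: -2015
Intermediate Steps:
u = 7
R(I, B) = 3 - B*(B + I) (R(I, B) = 3 - B*(I + B) = 3 - B*(B + I))
z(U, N) = 5 (z(U, N) = 7 - 2 = 5)
M(g) = 5
R(2 + 13, -29)*M(S) = (3 - 1*(-29)**2 - 1*(-29)*(2 + 13))*5 = (3 - 1*841 - 1*(-29)*15)*5 = (3 - 841 + 435)*5 = -403*5 = -2015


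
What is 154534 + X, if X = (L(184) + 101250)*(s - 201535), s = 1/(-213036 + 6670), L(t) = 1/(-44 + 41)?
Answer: -4210938891976369/206366 ≈ -2.0405e+10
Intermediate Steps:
L(t) = -⅓ (L(t) = 1/(-3) = -⅓)
s = -1/206366 (s = 1/(-206366) = -1/206366 ≈ -4.8458e-6)
X = -4210970782539813/206366 (X = (-⅓ + 101250)*(-1/206366 - 201535) = (303749/3)*(-41589971811/206366) = -4210970782539813/206366 ≈ -2.0405e+10)
154534 + X = 154534 - 4210970782539813/206366 = -4210938891976369/206366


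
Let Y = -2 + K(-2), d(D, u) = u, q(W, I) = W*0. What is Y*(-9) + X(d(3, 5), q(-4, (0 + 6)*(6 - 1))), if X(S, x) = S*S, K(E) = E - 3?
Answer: 88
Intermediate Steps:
K(E) = -3 + E
q(W, I) = 0
Y = -7 (Y = -2 + (-3 - 2) = -2 - 5 = -7)
X(S, x) = S**2
Y*(-9) + X(d(3, 5), q(-4, (0 + 6)*(6 - 1))) = -7*(-9) + 5**2 = 63 + 25 = 88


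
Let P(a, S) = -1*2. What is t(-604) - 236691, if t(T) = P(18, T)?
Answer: -236693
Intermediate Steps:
P(a, S) = -2
t(T) = -2
t(-604) - 236691 = -2 - 236691 = -236693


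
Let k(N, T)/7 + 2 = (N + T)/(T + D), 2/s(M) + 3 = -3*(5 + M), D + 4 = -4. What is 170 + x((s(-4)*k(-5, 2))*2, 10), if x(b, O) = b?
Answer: 177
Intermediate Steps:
D = -8 (D = -4 - 4 = -8)
s(M) = 2/(-18 - 3*M) (s(M) = 2/(-3 - 3*(5 + M)) = 2/(-3 + (-15 - 3*M)) = 2/(-18 - 3*M))
k(N, T) = -14 + 7*(N + T)/(-8 + T) (k(N, T) = -14 + 7*((N + T)/(T - 8)) = -14 + 7*((N + T)/(-8 + T)) = -14 + 7*(N + T)/(-8 + T))
170 + x((s(-4)*k(-5, 2))*2, 10) = 170 + ((-2/(18 + 3*(-4)))*(7*(16 - 5 - 1*2)/(-8 + 2)))*2 = 170 + ((-2/(18 - 12))*(7*(16 - 5 - 2)/(-6)))*2 = 170 + ((-2/6)*(7*(-⅙)*9))*2 = 170 + (-2*⅙*(-21/2))*2 = 170 - ⅓*(-21/2)*2 = 170 + (7/2)*2 = 170 + 7 = 177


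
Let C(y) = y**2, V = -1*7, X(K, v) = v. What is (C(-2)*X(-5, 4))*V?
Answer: -112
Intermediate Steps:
V = -7
(C(-2)*X(-5, 4))*V = ((-2)**2*4)*(-7) = (4*4)*(-7) = 16*(-7) = -112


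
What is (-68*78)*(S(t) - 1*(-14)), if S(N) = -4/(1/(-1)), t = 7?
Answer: -95472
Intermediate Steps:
S(N) = 4 (S(N) = -4/(-1) = -4*(-1) = 4)
(-68*78)*(S(t) - 1*(-14)) = (-68*78)*(4 - 1*(-14)) = -5304*(4 + 14) = -5304*18 = -95472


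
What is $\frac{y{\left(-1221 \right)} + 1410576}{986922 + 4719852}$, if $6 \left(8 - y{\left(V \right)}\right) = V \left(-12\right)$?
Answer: $\frac{704071}{2853387} \approx 0.24675$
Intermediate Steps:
$y{\left(V \right)} = 8 + 2 V$ ($y{\left(V \right)} = 8 - \frac{V \left(-12\right)}{6} = 8 - \frac{\left(-12\right) V}{6} = 8 + 2 V$)
$\frac{y{\left(-1221 \right)} + 1410576}{986922 + 4719852} = \frac{\left(8 + 2 \left(-1221\right)\right) + 1410576}{986922 + 4719852} = \frac{\left(8 - 2442\right) + 1410576}{5706774} = \left(-2434 + 1410576\right) \frac{1}{5706774} = 1408142 \cdot \frac{1}{5706774} = \frac{704071}{2853387}$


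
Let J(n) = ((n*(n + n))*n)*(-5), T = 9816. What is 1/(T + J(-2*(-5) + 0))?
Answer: -1/184 ≈ -0.0054348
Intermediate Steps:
J(n) = -10*n**3 (J(n) = ((n*(2*n))*n)*(-5) = ((2*n**2)*n)*(-5) = (2*n**3)*(-5) = -10*n**3)
1/(T + J(-2*(-5) + 0)) = 1/(9816 - 10*(-2*(-5) + 0)**3) = 1/(9816 - 10*(10 + 0)**3) = 1/(9816 - 10*10**3) = 1/(9816 - 10*1000) = 1/(9816 - 10000) = 1/(-184) = -1/184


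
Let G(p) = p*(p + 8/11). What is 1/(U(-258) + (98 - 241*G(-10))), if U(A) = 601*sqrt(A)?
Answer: -1346081/35587309691 - 72721*I*sqrt(258)/71174619382 ≈ -3.7825e-5 - 1.6411e-5*I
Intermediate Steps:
G(p) = p*(8/11 + p) (G(p) = p*(p + 8*(1/11)) = p*(p + 8/11) = p*(8/11 + p))
1/(U(-258) + (98 - 241*G(-10))) = 1/(601*sqrt(-258) + (98 - 241*(-10)*(8 + 11*(-10))/11)) = 1/(601*(I*sqrt(258)) + (98 - 241*(-10)*(8 - 110)/11)) = 1/(601*I*sqrt(258) + (98 - 241*(-10)*(-102)/11)) = 1/(601*I*sqrt(258) + (98 - 241*1020/11)) = 1/(601*I*sqrt(258) + (98 - 245820/11)) = 1/(601*I*sqrt(258) - 244742/11) = 1/(-244742/11 + 601*I*sqrt(258))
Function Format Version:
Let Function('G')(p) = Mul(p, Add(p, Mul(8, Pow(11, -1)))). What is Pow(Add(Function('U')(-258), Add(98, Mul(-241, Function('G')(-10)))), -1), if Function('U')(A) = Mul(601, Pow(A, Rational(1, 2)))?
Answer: Add(Rational(-1346081, 35587309691), Mul(Rational(-72721, 71174619382), I, Pow(258, Rational(1, 2)))) ≈ Add(-3.7825e-5, Mul(-1.6411e-5, I))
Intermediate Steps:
Function('G')(p) = Mul(p, Add(Rational(8, 11), p)) (Function('G')(p) = Mul(p, Add(p, Mul(8, Rational(1, 11)))) = Mul(p, Add(p, Rational(8, 11))) = Mul(p, Add(Rational(8, 11), p)))
Pow(Add(Function('U')(-258), Add(98, Mul(-241, Function('G')(-10)))), -1) = Pow(Add(Mul(601, Pow(-258, Rational(1, 2))), Add(98, Mul(-241, Mul(Rational(1, 11), -10, Add(8, Mul(11, -10)))))), -1) = Pow(Add(Mul(601, Mul(I, Pow(258, Rational(1, 2)))), Add(98, Mul(-241, Mul(Rational(1, 11), -10, Add(8, -110))))), -1) = Pow(Add(Mul(601, I, Pow(258, Rational(1, 2))), Add(98, Mul(-241, Mul(Rational(1, 11), -10, -102)))), -1) = Pow(Add(Mul(601, I, Pow(258, Rational(1, 2))), Add(98, Mul(-241, Rational(1020, 11)))), -1) = Pow(Add(Mul(601, I, Pow(258, Rational(1, 2))), Add(98, Rational(-245820, 11))), -1) = Pow(Add(Mul(601, I, Pow(258, Rational(1, 2))), Rational(-244742, 11)), -1) = Pow(Add(Rational(-244742, 11), Mul(601, I, Pow(258, Rational(1, 2)))), -1)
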